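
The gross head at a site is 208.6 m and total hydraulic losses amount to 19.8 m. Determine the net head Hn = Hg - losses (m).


Hn = 208.6 - 19.8 = 188.8000 m


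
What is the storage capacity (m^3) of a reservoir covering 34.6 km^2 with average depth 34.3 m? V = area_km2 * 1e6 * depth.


V = 34.6 * 1e6 * 34.3 = 1.1868e+09 m^3


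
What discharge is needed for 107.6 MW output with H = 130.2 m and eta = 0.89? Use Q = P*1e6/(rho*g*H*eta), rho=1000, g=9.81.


Q = 107.6 * 1e6 / (1000 * 9.81 * 130.2 * 0.89) = 94.6547 m^3/s


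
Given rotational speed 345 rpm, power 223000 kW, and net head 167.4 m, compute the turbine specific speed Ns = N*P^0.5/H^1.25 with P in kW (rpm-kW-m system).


Ns = 345 * 223000^0.5 / 167.4^1.25 = 270.5685


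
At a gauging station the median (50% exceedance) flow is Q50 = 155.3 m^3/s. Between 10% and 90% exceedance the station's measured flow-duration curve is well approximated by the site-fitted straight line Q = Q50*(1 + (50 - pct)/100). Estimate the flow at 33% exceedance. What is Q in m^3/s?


Q = 155.3 * (1 + (50 - 33)/100) = 181.7010 m^3/s


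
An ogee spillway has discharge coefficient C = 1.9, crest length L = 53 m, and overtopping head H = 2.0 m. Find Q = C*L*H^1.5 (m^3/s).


Q = 1.9 * 53 * 2.0^1.5 = 284.8226 m^3/s


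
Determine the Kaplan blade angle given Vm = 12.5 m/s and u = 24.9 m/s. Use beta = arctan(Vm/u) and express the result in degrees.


beta = arctan(12.5 / 24.9) = 26.6570 degrees


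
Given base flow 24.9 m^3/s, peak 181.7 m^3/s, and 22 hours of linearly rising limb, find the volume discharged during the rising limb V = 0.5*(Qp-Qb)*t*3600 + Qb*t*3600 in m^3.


V = 0.5*(181.7 - 24.9)*22*3600 + 24.9*22*3600 = 8.1814e+06 m^3


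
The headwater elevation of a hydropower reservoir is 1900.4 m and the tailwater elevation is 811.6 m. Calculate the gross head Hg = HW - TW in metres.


Hg = 1900.4 - 811.6 = 1088.8000 m


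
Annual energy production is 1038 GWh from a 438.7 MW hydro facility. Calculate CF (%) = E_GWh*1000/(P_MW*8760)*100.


CF = 1038 * 1000 / (438.7 * 8760) * 100 = 27.0101 %


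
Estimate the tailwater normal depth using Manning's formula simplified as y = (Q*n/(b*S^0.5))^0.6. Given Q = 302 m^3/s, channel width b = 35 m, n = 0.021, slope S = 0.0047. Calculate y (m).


y = (302 * 0.021 / (35 * 0.0047^0.5))^0.6 = 1.7917 m


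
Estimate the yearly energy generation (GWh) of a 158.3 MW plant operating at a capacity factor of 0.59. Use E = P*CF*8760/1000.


E = 158.3 * 0.59 * 8760 / 1000 = 818.1577 GWh


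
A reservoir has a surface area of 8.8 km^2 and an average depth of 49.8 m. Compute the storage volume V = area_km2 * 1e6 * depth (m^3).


V = 8.8 * 1e6 * 49.8 = 4.3824e+08 m^3


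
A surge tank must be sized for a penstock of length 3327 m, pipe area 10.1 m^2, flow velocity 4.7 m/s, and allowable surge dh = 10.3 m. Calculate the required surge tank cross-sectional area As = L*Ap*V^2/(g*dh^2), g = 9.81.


As = 3327 * 10.1 * 4.7^2 / (9.81 * 10.3^2) = 713.2248 m^2


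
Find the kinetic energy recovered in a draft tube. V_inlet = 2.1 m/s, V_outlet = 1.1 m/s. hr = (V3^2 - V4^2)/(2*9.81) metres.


hr = (2.1^2 - 1.1^2) / (2*9.81) = 0.1631 m


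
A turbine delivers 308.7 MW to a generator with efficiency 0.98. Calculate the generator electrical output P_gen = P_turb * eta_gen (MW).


P_gen = 308.7 * 0.98 = 302.5260 MW


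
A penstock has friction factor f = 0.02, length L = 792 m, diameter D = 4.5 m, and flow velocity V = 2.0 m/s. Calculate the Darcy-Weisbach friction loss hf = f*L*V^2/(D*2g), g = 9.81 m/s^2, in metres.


hf = 0.02 * 792 * 2.0^2 / (4.5 * 2 * 9.81) = 0.7176 m


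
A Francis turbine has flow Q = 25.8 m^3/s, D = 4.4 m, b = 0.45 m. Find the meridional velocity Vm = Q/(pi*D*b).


Vm = 25.8 / (pi * 4.4 * 0.45) = 4.1477 m/s


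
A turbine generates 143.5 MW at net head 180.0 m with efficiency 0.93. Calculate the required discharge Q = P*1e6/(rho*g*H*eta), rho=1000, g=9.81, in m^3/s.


Q = 143.5 * 1e6 / (1000 * 9.81 * 180.0 * 0.93) = 87.3831 m^3/s


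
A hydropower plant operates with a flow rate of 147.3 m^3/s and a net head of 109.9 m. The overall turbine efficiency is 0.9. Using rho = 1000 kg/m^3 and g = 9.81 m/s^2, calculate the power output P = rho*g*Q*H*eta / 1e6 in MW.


P = 1000 * 9.81 * 147.3 * 109.9 * 0.9 / 1e6 = 142.9262 MW


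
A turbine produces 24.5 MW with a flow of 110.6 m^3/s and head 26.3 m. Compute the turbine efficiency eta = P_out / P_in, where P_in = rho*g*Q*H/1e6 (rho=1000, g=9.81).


P_in = 1000 * 9.81 * 110.6 * 26.3 / 1e6 = 28.5351 MW
eta = 24.5 / 28.5351 = 0.8586


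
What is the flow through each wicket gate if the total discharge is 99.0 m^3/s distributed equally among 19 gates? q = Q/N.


q = 99.0 / 19 = 5.2105 m^3/s


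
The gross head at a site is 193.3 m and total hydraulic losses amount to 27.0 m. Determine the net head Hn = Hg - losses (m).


Hn = 193.3 - 27.0 = 166.3000 m


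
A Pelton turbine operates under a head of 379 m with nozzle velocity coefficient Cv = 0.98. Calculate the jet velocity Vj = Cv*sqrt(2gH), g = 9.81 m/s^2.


Vj = 0.98 * sqrt(2*9.81*379) = 84.5075 m/s


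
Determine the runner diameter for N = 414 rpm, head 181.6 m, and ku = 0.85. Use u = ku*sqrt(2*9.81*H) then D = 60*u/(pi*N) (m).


u = 0.85 * sqrt(2*9.81*181.6) = 50.7372 m/s
D = 60 * 50.7372 / (pi * 414) = 2.3406 m


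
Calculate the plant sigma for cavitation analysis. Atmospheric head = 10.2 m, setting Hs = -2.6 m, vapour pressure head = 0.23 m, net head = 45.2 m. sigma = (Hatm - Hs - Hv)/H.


sigma = (10.2 - (-2.6) - 0.23) / 45.2 = 0.2781


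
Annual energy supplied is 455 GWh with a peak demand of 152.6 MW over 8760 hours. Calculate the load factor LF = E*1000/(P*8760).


LF = 455 * 1000 / (152.6 * 8760) = 0.3404


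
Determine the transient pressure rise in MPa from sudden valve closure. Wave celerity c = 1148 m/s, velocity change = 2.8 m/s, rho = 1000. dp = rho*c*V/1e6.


dp = 1000 * 1148 * 2.8 / 1e6 = 3.2144 MPa


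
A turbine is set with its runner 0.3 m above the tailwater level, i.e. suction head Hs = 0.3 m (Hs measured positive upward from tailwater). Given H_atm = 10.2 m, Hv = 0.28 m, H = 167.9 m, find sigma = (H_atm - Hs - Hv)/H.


sigma = (10.2 - 0.3 - 0.28) / 167.9 = 0.0573


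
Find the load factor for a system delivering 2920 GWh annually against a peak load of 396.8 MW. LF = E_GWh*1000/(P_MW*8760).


LF = 2920 * 1000 / (396.8 * 8760) = 0.8401


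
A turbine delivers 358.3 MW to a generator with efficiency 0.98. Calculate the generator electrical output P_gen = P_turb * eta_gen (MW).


P_gen = 358.3 * 0.98 = 351.1340 MW


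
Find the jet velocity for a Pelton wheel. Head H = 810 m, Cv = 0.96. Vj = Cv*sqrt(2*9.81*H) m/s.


Vj = 0.96 * sqrt(2*9.81*810) = 121.0217 m/s


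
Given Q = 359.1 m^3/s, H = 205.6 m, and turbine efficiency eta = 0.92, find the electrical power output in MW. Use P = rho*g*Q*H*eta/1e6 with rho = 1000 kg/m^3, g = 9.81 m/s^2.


P = 1000 * 9.81 * 359.1 * 205.6 * 0.92 / 1e6 = 666.3392 MW


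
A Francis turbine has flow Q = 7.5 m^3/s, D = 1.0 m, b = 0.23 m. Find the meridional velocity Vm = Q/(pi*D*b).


Vm = 7.5 / (pi * 1.0 * 0.23) = 10.3797 m/s


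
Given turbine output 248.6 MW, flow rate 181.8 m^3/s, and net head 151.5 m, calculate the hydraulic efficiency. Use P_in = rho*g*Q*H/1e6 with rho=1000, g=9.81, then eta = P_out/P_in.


P_in = 1000 * 9.81 * 181.8 * 151.5 / 1e6 = 270.1939 MW
eta = 248.6 / 270.1939 = 0.9201


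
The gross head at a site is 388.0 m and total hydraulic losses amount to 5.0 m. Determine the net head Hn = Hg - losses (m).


Hn = 388.0 - 5.0 = 383.0000 m


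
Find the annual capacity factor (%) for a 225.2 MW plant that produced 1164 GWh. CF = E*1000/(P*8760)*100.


CF = 1164 * 1000 / (225.2 * 8760) * 100 = 59.0039 %


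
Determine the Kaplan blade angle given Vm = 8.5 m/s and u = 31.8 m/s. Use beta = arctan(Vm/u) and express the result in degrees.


beta = arctan(8.5 / 31.8) = 14.9651 degrees


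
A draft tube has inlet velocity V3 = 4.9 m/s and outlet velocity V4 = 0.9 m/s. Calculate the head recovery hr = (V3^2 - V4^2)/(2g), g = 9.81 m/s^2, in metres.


hr = (4.9^2 - 0.9^2) / (2*9.81) = 1.1825 m


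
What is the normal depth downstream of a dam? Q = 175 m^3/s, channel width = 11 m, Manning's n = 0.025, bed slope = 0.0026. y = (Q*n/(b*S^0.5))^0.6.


y = (175 * 0.025 / (11 * 0.0026^0.5))^0.6 = 3.4297 m


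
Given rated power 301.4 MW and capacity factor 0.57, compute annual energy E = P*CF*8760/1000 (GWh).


E = 301.4 * 0.57 * 8760 / 1000 = 1504.9505 GWh


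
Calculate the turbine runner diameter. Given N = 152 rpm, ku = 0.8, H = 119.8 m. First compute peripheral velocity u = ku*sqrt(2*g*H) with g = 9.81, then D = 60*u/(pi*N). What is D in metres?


u = 0.8 * sqrt(2*9.81*119.8) = 38.7854 m/s
D = 60 * 38.7854 / (pi * 152) = 4.8733 m


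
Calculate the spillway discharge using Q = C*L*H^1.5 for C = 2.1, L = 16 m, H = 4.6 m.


Q = 2.1 * 16 * 4.6^1.5 = 331.4943 m^3/s


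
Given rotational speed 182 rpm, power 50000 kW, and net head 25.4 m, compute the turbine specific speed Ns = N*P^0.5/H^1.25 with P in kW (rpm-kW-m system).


Ns = 182 * 50000^0.5 / 25.4^1.25 = 713.6976


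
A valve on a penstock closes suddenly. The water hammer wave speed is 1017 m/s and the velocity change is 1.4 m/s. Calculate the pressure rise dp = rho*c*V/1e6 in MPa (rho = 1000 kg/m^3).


dp = 1000 * 1017 * 1.4 / 1e6 = 1.4238 MPa


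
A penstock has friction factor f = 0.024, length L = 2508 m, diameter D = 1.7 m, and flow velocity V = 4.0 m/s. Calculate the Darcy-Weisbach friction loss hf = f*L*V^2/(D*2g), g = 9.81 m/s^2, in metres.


hf = 0.024 * 2508 * 4.0^2 / (1.7 * 2 * 9.81) = 28.8743 m


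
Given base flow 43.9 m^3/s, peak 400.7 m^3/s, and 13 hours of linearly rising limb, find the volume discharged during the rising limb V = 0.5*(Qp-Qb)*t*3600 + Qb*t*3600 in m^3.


V = 0.5*(400.7 - 43.9)*13*3600 + 43.9*13*3600 = 1.0404e+07 m^3


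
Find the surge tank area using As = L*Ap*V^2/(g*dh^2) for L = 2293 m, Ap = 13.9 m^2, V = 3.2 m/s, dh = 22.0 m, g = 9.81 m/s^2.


As = 2293 * 13.9 * 3.2^2 / (9.81 * 22.0^2) = 68.7392 m^2


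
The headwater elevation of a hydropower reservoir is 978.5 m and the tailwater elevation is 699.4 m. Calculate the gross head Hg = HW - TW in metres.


Hg = 978.5 - 699.4 = 279.1000 m


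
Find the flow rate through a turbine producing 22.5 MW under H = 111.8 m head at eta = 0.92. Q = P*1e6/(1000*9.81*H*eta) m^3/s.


Q = 22.5 * 1e6 / (1000 * 9.81 * 111.8 * 0.92) = 22.2989 m^3/s


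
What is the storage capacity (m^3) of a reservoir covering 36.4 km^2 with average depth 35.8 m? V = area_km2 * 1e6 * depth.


V = 36.4 * 1e6 * 35.8 = 1.3031e+09 m^3


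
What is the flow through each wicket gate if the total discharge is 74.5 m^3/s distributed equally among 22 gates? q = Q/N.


q = 74.5 / 22 = 3.3864 m^3/s


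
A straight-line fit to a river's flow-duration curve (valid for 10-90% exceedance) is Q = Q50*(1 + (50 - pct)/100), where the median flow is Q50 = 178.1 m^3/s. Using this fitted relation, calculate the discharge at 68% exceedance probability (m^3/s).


Q = 178.1 * (1 + (50 - 68)/100) = 146.0420 m^3/s


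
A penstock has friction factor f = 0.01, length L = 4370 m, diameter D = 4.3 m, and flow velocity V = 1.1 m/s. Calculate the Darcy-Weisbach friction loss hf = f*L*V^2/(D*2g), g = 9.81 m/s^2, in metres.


hf = 0.01 * 4370 * 1.1^2 / (4.3 * 2 * 9.81) = 0.6268 m


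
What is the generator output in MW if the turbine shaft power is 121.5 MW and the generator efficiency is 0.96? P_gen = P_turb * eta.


P_gen = 121.5 * 0.96 = 116.6400 MW


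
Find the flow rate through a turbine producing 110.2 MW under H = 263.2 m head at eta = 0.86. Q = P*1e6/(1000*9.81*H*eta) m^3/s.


Q = 110.2 * 1e6 / (1000 * 9.81 * 263.2 * 0.86) = 49.6282 m^3/s


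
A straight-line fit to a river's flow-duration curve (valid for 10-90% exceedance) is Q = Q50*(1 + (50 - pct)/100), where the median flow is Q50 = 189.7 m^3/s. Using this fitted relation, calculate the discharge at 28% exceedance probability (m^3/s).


Q = 189.7 * (1 + (50 - 28)/100) = 231.4340 m^3/s


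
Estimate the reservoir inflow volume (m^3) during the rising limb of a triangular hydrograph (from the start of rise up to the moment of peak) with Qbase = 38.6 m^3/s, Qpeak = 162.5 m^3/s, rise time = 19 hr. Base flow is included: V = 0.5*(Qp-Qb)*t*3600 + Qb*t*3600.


V = 0.5*(162.5 - 38.6)*19*3600 + 38.6*19*3600 = 6.8776e+06 m^3


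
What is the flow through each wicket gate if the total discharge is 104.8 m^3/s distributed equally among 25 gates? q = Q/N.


q = 104.8 / 25 = 4.1920 m^3/s


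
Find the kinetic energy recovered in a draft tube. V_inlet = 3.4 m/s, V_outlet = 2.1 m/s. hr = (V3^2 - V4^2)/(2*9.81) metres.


hr = (3.4^2 - 2.1^2) / (2*9.81) = 0.3644 m


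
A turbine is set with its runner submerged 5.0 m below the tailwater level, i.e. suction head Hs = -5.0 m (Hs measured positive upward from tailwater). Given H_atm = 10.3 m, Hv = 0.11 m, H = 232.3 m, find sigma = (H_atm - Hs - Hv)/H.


sigma = (10.3 - (-5.0) - 0.11) / 232.3 = 0.0654


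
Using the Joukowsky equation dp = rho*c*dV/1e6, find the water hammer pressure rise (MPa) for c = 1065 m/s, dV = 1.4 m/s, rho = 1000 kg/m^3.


dp = 1000 * 1065 * 1.4 / 1e6 = 1.4910 MPa


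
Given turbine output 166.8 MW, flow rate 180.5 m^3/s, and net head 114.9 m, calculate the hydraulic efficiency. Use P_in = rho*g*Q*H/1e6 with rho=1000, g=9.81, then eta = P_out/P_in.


P_in = 1000 * 9.81 * 180.5 * 114.9 / 1e6 = 203.4540 MW
eta = 166.8 / 203.4540 = 0.8198


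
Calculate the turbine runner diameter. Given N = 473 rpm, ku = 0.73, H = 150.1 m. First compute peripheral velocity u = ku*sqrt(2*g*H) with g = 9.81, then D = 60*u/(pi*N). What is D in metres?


u = 0.73 * sqrt(2*9.81*150.1) = 39.6153 m/s
D = 60 * 39.6153 / (pi * 473) = 1.5996 m


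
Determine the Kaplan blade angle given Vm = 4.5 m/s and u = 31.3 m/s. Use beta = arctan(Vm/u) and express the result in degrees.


beta = arctan(4.5 / 31.3) = 8.1814 degrees


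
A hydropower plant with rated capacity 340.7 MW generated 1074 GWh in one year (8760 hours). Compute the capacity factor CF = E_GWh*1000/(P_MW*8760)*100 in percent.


CF = 1074 * 1000 / (340.7 * 8760) * 100 = 35.9855 %


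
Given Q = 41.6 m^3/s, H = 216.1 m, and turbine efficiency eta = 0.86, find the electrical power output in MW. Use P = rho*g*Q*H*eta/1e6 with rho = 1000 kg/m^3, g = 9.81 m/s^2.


P = 1000 * 9.81 * 41.6 * 216.1 * 0.86 / 1e6 = 75.8430 MW


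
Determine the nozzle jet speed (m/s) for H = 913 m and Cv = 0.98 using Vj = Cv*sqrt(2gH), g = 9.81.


Vj = 0.98 * sqrt(2*9.81*913) = 131.1629 m/s


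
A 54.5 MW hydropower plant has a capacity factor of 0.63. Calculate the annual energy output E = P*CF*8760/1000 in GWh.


E = 54.5 * 0.63 * 8760 / 1000 = 300.7746 GWh


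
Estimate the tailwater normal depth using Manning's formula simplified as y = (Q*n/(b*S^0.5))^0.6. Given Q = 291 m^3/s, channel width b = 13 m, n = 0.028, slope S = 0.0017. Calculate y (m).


y = (291 * 0.028 / (13 * 0.0017^0.5))^0.6 = 5.1183 m


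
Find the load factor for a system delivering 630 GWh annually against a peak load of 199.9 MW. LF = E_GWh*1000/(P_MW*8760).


LF = 630 * 1000 / (199.9 * 8760) = 0.3598


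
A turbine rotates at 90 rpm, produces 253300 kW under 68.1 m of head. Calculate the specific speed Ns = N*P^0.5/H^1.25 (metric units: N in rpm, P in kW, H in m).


Ns = 90 * 253300^0.5 / 68.1^1.25 = 231.5401


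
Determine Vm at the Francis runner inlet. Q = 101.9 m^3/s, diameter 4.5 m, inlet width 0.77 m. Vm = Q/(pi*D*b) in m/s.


Vm = 101.9 / (pi * 4.5 * 0.77) = 9.3610 m/s


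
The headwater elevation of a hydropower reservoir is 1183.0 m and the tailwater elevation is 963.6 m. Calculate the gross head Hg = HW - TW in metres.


Hg = 1183.0 - 963.6 = 219.4000 m


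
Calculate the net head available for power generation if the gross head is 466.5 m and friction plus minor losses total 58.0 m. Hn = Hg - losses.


Hn = 466.5 - 58.0 = 408.5000 m


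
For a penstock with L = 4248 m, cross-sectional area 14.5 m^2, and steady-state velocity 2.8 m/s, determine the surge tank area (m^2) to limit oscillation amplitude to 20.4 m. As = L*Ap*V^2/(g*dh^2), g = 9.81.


As = 4248 * 14.5 * 2.8^2 / (9.81 * 20.4^2) = 118.2876 m^2


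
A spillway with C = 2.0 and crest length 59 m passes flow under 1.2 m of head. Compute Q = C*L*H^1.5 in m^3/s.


Q = 2.0 * 59 * 1.2^1.5 = 155.1150 m^3/s


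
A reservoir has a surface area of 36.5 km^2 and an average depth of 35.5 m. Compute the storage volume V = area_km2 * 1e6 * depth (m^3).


V = 36.5 * 1e6 * 35.5 = 1.2958e+09 m^3


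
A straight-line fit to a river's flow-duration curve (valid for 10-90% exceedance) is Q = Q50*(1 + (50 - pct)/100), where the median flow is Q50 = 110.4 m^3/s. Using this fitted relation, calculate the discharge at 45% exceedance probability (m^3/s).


Q = 110.4 * (1 + (50 - 45)/100) = 115.9200 m^3/s


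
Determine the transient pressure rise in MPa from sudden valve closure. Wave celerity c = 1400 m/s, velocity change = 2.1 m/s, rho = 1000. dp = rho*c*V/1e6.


dp = 1000 * 1400 * 2.1 / 1e6 = 2.9400 MPa


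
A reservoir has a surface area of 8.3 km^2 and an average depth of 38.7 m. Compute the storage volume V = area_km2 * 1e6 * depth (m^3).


V = 8.3 * 1e6 * 38.7 = 3.2121e+08 m^3


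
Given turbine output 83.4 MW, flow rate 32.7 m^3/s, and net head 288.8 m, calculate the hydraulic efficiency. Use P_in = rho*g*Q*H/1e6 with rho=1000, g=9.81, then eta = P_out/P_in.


P_in = 1000 * 9.81 * 32.7 * 288.8 / 1e6 = 92.6433 MW
eta = 83.4 / 92.6433 = 0.9002


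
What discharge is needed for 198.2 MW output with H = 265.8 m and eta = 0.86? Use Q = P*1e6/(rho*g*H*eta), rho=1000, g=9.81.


Q = 198.2 * 1e6 / (1000 * 9.81 * 265.8 * 0.86) = 88.3855 m^3/s


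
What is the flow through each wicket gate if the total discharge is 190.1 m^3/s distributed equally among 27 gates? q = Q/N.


q = 190.1 / 27 = 7.0407 m^3/s


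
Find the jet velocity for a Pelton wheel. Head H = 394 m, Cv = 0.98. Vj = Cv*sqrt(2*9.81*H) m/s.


Vj = 0.98 * sqrt(2*9.81*394) = 86.1636 m/s


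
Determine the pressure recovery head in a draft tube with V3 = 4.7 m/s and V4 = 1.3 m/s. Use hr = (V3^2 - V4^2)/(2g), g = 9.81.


hr = (4.7^2 - 1.3^2) / (2*9.81) = 1.0398 m


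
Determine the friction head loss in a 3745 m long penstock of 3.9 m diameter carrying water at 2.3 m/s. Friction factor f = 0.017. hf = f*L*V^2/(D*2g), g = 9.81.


hf = 0.017 * 3745 * 2.3^2 / (3.9 * 2 * 9.81) = 4.4014 m


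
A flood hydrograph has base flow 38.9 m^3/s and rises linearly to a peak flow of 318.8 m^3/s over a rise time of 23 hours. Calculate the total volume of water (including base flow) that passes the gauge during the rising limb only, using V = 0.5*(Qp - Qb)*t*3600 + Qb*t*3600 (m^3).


V = 0.5*(318.8 - 38.9)*23*3600 + 38.9*23*3600 = 1.4809e+07 m^3


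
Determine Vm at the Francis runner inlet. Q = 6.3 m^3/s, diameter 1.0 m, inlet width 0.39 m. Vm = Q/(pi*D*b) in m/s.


Vm = 6.3 / (pi * 1.0 * 0.39) = 5.1419 m/s


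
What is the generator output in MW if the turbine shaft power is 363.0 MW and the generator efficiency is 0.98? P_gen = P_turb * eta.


P_gen = 363.0 * 0.98 = 355.7400 MW


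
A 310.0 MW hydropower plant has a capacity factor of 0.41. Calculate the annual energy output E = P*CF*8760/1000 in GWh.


E = 310.0 * 0.41 * 8760 / 1000 = 1113.3960 GWh


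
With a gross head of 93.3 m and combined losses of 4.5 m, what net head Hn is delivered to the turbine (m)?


Hn = 93.3 - 4.5 = 88.8000 m


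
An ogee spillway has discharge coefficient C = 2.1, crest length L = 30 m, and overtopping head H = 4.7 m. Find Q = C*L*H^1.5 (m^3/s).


Q = 2.1 * 30 * 4.7^1.5 = 641.9295 m^3/s


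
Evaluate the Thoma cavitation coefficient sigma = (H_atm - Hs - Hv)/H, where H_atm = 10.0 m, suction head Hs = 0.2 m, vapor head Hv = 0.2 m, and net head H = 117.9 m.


sigma = (10.0 - 0.2 - 0.2) / 117.9 = 0.0814


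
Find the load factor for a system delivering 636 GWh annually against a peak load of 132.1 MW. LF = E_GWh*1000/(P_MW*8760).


LF = 636 * 1000 / (132.1 * 8760) = 0.5496


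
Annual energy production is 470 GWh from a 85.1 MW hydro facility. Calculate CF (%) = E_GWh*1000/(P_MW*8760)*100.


CF = 470 * 1000 / (85.1 * 8760) * 100 = 63.0470 %


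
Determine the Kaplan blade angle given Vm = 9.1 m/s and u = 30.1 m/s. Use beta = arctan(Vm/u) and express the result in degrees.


beta = arctan(9.1 / 30.1) = 16.8214 degrees


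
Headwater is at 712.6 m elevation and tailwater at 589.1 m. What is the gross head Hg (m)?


Hg = 712.6 - 589.1 = 123.5000 m


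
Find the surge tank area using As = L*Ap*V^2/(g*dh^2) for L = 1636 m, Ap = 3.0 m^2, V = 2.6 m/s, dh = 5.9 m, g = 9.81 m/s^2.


As = 1636 * 3.0 * 2.6^2 / (9.81 * 5.9^2) = 97.1579 m^2


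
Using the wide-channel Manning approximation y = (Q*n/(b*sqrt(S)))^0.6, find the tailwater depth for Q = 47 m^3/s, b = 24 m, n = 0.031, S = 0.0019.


y = (47 * 0.031 / (24 * 0.0019^0.5))^0.6 = 1.2199 m


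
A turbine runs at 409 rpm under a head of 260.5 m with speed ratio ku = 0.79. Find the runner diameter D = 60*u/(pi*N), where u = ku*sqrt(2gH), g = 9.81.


u = 0.79 * sqrt(2*9.81*260.5) = 56.4781 m/s
D = 60 * 56.4781 / (pi * 409) = 2.6373 m


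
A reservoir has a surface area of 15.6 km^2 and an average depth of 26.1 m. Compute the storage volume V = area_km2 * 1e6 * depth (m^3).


V = 15.6 * 1e6 * 26.1 = 4.0716e+08 m^3


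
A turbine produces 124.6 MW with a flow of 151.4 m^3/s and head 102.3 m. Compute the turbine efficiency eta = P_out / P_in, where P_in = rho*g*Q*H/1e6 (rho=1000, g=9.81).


P_in = 1000 * 9.81 * 151.4 * 102.3 / 1e6 = 151.9394 MW
eta = 124.6 / 151.9394 = 0.8201


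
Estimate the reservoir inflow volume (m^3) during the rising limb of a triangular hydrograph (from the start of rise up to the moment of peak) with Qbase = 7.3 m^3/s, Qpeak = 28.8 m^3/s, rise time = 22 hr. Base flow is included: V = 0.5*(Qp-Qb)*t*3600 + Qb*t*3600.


V = 0.5*(28.8 - 7.3)*22*3600 + 7.3*22*3600 = 1.4296e+06 m^3


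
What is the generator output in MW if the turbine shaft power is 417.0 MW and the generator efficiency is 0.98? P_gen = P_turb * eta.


P_gen = 417.0 * 0.98 = 408.6600 MW


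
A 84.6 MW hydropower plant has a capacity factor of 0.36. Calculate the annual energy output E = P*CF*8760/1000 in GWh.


E = 84.6 * 0.36 * 8760 / 1000 = 266.7946 GWh


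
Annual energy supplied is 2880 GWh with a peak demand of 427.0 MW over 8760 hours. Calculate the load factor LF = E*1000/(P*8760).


LF = 2880 * 1000 / (427.0 * 8760) = 0.7699


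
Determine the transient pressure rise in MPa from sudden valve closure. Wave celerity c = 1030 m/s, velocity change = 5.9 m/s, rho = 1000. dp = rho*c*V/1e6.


dp = 1000 * 1030 * 5.9 / 1e6 = 6.0770 MPa


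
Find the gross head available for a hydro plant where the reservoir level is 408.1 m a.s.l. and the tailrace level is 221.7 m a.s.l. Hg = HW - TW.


Hg = 408.1 - 221.7 = 186.4000 m


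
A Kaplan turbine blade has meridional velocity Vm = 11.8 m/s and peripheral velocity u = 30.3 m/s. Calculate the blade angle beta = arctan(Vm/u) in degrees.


beta = arctan(11.8 / 30.3) = 21.2779 degrees


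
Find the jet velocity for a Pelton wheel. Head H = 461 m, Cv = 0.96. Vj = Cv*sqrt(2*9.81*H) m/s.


Vj = 0.96 * sqrt(2*9.81*461) = 91.3001 m/s


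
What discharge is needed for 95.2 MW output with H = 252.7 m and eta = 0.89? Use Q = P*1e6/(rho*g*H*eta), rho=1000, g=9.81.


Q = 95.2 * 1e6 / (1000 * 9.81 * 252.7 * 0.89) = 43.1492 m^3/s


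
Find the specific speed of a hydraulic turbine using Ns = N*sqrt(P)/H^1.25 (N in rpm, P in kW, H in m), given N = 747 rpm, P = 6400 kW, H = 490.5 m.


Ns = 747 * 6400^0.5 / 490.5^1.25 = 25.8888


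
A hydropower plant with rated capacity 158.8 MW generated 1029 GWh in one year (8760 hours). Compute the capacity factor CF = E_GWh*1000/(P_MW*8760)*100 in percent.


CF = 1029 * 1000 / (158.8 * 8760) * 100 = 73.9709 %


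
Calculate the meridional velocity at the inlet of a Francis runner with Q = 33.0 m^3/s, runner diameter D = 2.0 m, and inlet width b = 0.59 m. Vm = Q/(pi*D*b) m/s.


Vm = 33.0 / (pi * 2.0 * 0.59) = 8.9019 m/s


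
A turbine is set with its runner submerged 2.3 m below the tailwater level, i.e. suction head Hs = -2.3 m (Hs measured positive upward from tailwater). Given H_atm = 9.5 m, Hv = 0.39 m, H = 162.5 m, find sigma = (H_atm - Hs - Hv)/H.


sigma = (9.5 - (-2.3) - 0.39) / 162.5 = 0.0702


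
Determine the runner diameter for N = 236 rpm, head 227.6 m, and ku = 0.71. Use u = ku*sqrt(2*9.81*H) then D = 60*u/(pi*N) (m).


u = 0.71 * sqrt(2*9.81*227.6) = 47.4454 m/s
D = 60 * 47.4454 / (pi * 236) = 3.8396 m


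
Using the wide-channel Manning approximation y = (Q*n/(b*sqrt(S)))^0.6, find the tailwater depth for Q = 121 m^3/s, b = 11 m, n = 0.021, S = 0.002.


y = (121 * 0.021 / (11 * 0.002^0.5))^0.6 = 2.6783 m


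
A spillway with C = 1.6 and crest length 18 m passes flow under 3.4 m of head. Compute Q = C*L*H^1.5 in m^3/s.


Q = 1.6 * 18 * 3.4^1.5 = 180.5556 m^3/s


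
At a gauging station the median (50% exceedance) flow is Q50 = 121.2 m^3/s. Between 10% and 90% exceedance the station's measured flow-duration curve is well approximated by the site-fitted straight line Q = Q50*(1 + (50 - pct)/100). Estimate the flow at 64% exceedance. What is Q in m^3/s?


Q = 121.2 * (1 + (50 - 64)/100) = 104.2320 m^3/s


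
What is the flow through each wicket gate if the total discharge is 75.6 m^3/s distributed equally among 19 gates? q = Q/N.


q = 75.6 / 19 = 3.9789 m^3/s


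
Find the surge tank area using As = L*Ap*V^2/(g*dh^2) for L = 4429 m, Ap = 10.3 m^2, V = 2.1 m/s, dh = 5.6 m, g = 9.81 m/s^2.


As = 4429 * 10.3 * 2.1^2 / (9.81 * 5.6^2) = 653.9378 m^2


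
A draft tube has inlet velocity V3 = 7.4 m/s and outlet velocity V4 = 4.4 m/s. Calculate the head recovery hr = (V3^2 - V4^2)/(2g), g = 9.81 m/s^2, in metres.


hr = (7.4^2 - 4.4^2) / (2*9.81) = 1.8043 m


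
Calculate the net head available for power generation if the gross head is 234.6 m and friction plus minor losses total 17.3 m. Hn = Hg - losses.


Hn = 234.6 - 17.3 = 217.3000 m


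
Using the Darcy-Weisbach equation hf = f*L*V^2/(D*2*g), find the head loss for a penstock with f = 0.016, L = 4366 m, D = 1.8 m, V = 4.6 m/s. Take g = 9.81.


hf = 0.016 * 4366 * 4.6^2 / (1.8 * 2 * 9.81) = 41.8551 m


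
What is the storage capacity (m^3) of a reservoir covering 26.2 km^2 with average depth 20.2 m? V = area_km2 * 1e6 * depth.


V = 26.2 * 1e6 * 20.2 = 5.2924e+08 m^3


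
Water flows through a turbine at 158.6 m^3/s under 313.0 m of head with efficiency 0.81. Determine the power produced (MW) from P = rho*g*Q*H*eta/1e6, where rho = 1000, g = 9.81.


P = 1000 * 9.81 * 158.6 * 313.0 * 0.81 / 1e6 = 394.4587 MW


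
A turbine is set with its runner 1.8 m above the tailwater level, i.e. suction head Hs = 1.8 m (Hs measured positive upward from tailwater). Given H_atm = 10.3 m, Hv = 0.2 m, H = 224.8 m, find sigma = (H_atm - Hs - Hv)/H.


sigma = (10.3 - 1.8 - 0.2) / 224.8 = 0.0369


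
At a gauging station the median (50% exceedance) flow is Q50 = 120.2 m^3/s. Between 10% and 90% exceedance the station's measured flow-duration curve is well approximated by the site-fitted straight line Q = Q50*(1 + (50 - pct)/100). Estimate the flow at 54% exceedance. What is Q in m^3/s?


Q = 120.2 * (1 + (50 - 54)/100) = 115.3920 m^3/s


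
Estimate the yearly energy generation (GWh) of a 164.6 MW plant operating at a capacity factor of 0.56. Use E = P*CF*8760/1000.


E = 164.6 * 0.56 * 8760 / 1000 = 807.4618 GWh


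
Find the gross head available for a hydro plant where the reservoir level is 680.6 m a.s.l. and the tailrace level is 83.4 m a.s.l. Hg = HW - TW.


Hg = 680.6 - 83.4 = 597.2000 m


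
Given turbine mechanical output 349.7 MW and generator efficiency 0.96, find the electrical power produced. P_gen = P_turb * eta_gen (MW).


P_gen = 349.7 * 0.96 = 335.7120 MW


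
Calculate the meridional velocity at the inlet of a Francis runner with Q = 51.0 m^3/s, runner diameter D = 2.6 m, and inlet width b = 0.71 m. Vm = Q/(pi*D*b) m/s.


Vm = 51.0 / (pi * 2.6 * 0.71) = 8.7940 m/s


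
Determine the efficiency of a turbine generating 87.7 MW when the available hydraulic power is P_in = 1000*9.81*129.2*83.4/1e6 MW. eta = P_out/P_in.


P_in = 1000 * 9.81 * 129.2 * 83.4 / 1e6 = 105.7055 MW
eta = 87.7 / 105.7055 = 0.8297


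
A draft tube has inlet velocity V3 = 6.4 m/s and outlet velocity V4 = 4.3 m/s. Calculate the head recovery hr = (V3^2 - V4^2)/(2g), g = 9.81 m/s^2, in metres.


hr = (6.4^2 - 4.3^2) / (2*9.81) = 1.1453 m


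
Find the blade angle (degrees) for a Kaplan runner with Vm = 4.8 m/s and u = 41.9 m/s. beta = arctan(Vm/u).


beta = arctan(4.8 / 41.9) = 6.5352 degrees


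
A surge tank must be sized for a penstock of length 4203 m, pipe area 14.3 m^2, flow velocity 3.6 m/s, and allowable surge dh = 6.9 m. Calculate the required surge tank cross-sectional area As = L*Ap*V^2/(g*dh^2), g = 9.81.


As = 4203 * 14.3 * 3.6^2 / (9.81 * 6.9^2) = 1667.7588 m^2


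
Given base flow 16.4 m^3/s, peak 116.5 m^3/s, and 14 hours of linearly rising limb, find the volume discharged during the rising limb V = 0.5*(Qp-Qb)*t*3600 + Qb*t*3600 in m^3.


V = 0.5*(116.5 - 16.4)*14*3600 + 16.4*14*3600 = 3.3491e+06 m^3


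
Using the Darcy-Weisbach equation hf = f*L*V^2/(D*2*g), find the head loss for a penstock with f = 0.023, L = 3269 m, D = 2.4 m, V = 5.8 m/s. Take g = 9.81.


hf = 0.023 * 3269 * 5.8^2 / (2.4 * 2 * 9.81) = 53.7141 m


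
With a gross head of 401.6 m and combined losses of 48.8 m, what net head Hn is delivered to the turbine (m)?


Hn = 401.6 - 48.8 = 352.8000 m


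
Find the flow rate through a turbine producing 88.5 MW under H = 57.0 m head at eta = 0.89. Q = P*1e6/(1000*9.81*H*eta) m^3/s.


Q = 88.5 * 1e6 / (1000 * 9.81 * 57.0 * 0.89) = 177.8318 m^3/s


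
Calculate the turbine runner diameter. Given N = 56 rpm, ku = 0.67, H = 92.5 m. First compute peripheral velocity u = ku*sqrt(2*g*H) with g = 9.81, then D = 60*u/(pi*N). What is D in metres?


u = 0.67 * sqrt(2*9.81*92.5) = 28.5427 m/s
D = 60 * 28.5427 / (pi * 56) = 9.7344 m


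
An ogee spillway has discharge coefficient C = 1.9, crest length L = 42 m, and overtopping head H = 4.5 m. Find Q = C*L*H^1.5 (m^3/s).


Q = 1.9 * 42 * 4.5^1.5 = 761.7661 m^3/s


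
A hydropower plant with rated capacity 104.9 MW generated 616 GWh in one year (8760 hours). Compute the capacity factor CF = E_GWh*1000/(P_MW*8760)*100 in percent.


CF = 616 * 1000 / (104.9 * 8760) * 100 = 67.0349 %


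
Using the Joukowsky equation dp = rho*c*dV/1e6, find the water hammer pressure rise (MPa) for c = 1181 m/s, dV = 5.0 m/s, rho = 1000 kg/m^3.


dp = 1000 * 1181 * 5.0 / 1e6 = 5.9050 MPa


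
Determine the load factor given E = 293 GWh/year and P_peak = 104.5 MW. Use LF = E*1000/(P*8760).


LF = 293 * 1000 / (104.5 * 8760) = 0.3201


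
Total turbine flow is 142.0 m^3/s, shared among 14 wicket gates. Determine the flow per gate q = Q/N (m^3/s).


q = 142.0 / 14 = 10.1429 m^3/s


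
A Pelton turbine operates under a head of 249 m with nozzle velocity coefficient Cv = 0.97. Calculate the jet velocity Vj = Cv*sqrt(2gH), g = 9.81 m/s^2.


Vj = 0.97 * sqrt(2*9.81*249) = 67.7986 m/s


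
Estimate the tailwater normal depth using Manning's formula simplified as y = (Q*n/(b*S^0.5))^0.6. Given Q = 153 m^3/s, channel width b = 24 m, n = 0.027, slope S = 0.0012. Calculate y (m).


y = (153 * 0.027 / (24 * 0.0012^0.5))^0.6 = 2.6167 m


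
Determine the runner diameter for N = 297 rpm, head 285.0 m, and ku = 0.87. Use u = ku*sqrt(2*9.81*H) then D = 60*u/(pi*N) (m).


u = 0.87 * sqrt(2*9.81*285.0) = 65.0566 m/s
D = 60 * 65.0566 / (pi * 297) = 4.1835 m


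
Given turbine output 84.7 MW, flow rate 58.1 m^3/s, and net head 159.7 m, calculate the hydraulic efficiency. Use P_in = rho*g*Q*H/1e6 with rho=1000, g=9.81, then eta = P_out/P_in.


P_in = 1000 * 9.81 * 58.1 * 159.7 / 1e6 = 91.0228 MW
eta = 84.7 / 91.0228 = 0.9305


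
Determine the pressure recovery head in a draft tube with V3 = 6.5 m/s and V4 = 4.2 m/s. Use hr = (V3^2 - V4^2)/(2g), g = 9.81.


hr = (6.5^2 - 4.2^2) / (2*9.81) = 1.2543 m


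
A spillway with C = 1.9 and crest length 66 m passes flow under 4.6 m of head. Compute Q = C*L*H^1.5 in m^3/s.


Q = 1.9 * 66 * 4.6^1.5 = 1237.1840 m^3/s


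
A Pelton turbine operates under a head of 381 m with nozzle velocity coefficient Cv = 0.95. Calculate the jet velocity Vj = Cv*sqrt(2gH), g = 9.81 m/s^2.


Vj = 0.95 * sqrt(2*9.81*381) = 82.1364 m/s


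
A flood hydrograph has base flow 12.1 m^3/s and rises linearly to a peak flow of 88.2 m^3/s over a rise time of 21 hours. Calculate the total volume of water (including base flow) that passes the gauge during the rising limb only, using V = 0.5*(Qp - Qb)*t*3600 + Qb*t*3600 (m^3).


V = 0.5*(88.2 - 12.1)*21*3600 + 12.1*21*3600 = 3.7913e+06 m^3


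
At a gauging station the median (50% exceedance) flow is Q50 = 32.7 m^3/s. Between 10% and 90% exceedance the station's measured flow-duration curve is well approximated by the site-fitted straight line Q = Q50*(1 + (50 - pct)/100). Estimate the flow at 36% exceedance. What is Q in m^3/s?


Q = 32.7 * (1 + (50 - 36)/100) = 37.2780 m^3/s


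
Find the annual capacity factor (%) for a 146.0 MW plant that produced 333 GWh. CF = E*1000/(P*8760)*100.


CF = 333 * 1000 / (146.0 * 8760) * 100 = 26.0368 %


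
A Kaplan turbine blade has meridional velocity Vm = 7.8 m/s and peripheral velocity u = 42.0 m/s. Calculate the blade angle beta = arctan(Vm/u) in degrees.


beta = arctan(7.8 / 42.0) = 10.5208 degrees


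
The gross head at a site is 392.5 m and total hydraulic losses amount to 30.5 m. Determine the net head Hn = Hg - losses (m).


Hn = 392.5 - 30.5 = 362.0000 m


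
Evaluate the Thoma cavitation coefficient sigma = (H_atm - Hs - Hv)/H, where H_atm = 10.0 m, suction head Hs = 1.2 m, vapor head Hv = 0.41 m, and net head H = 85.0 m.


sigma = (10.0 - 1.2 - 0.41) / 85.0 = 0.0987


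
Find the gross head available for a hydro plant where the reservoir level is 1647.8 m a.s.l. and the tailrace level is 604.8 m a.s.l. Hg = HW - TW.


Hg = 1647.8 - 604.8 = 1043.0000 m


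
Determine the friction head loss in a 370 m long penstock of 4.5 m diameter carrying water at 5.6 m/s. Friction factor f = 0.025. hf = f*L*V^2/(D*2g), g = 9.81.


hf = 0.025 * 370 * 5.6^2 / (4.5 * 2 * 9.81) = 3.2855 m


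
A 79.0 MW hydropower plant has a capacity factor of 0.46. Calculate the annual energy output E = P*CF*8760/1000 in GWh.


E = 79.0 * 0.46 * 8760 / 1000 = 318.3384 GWh


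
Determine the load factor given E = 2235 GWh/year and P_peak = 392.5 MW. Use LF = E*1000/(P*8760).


LF = 2235 * 1000 / (392.5 * 8760) = 0.6500


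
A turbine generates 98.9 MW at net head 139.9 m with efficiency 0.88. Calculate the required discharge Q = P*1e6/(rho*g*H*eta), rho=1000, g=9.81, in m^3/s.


Q = 98.9 * 1e6 / (1000 * 9.81 * 139.9 * 0.88) = 81.8893 m^3/s


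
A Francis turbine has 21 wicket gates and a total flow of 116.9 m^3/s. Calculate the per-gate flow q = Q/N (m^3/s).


q = 116.9 / 21 = 5.5667 m^3/s


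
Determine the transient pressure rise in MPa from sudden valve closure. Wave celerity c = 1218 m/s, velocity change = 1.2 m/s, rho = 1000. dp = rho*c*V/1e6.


dp = 1000 * 1218 * 1.2 / 1e6 = 1.4616 MPa


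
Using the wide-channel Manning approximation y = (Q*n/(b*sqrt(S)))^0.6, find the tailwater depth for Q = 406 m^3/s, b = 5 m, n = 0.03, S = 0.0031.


y = (406 * 0.03 / (5 * 0.0031^0.5))^0.6 = 9.6516 m


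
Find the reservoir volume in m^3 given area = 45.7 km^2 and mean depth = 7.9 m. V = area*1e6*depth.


V = 45.7 * 1e6 * 7.9 = 3.6103e+08 m^3


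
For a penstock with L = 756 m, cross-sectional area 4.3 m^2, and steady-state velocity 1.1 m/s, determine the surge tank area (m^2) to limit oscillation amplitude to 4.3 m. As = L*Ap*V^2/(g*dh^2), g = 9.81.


As = 756 * 4.3 * 1.1^2 / (9.81 * 4.3^2) = 21.6855 m^2


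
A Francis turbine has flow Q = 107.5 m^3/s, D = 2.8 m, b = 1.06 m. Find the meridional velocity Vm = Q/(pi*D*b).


Vm = 107.5 / (pi * 2.8 * 1.06) = 11.5291 m/s


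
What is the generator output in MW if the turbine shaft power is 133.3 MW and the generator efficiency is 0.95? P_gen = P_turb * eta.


P_gen = 133.3 * 0.95 = 126.6350 MW


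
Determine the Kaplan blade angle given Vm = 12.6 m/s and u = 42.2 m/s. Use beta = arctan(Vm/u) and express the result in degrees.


beta = arctan(12.6 / 42.2) = 16.6245 degrees


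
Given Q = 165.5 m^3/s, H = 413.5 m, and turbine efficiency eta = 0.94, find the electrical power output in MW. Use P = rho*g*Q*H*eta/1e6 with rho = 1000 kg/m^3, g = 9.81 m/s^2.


P = 1000 * 9.81 * 165.5 * 413.5 * 0.94 / 1e6 = 631.0596 MW


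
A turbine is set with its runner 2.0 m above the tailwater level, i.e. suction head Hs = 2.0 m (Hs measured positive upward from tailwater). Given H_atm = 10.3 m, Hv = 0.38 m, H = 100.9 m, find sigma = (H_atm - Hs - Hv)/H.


sigma = (10.3 - 2.0 - 0.38) / 100.9 = 0.0785


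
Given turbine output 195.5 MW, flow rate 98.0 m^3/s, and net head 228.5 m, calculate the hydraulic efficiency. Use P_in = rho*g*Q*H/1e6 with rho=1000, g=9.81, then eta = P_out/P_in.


P_in = 1000 * 9.81 * 98.0 * 228.5 / 1e6 = 219.6753 MW
eta = 195.5 / 219.6753 = 0.8899


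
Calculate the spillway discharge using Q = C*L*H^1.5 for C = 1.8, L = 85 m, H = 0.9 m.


Q = 1.8 * 85 * 0.9^1.5 = 130.6337 m^3/s


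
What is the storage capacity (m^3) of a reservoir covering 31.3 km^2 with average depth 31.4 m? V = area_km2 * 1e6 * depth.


V = 31.3 * 1e6 * 31.4 = 9.8282e+08 m^3


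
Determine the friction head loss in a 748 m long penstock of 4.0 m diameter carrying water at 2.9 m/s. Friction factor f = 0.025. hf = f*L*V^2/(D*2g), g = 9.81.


hf = 0.025 * 748 * 2.9^2 / (4.0 * 2 * 9.81) = 2.0039 m


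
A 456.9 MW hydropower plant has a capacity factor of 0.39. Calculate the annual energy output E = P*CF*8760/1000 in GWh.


E = 456.9 * 0.39 * 8760 / 1000 = 1560.9532 GWh


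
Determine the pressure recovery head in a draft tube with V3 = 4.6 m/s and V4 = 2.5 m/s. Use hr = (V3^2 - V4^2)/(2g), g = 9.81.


hr = (4.6^2 - 2.5^2) / (2*9.81) = 0.7599 m


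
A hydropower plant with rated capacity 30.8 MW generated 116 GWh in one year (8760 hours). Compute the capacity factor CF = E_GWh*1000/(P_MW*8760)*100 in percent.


CF = 116 * 1000 / (30.8 * 8760) * 100 = 42.9935 %


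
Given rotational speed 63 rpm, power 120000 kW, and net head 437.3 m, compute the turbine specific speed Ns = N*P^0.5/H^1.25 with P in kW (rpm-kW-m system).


Ns = 63 * 120000^0.5 / 437.3^1.25 = 10.9133


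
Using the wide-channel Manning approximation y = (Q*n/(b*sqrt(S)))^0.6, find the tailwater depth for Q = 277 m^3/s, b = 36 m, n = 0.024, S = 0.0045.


y = (277 * 0.024 / (36 * 0.0045^0.5))^0.6 = 1.8360 m


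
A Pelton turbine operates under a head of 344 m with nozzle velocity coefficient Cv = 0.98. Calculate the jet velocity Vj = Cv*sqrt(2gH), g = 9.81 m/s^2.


Vj = 0.98 * sqrt(2*9.81*344) = 80.5109 m/s
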